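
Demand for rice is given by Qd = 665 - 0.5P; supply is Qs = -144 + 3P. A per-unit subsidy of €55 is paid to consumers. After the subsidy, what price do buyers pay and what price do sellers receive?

Pre-subsidy: 665 - 0.5P = -144 + 3P gives P* = 1618/7, Q* = 3846/7.
With the rebate, buyers effectively pay Pb = Ps − 55, where Ps is the price sellers receive.
Demand in terms of Ps becomes Qd = 665 − 0.5(Ps − 55) = 692.5 - 0.5Ps. Setting this equal to supply: 692.5 - 0.5Ps = -144 + 3Ps, so Ps = 239.
Buyers pay Pb = 239 − 55 = 184; Q' = -144 + 3·239 = 573.

Buyers pay €184; sellers receive €239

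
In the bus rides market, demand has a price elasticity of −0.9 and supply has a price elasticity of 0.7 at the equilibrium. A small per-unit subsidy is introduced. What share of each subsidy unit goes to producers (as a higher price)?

For a small subsidy around the equilibrium, the benefit split depends on the relative slopes, which at a point are proportional to the elasticities.
Buyer share = εs/(εs + |εd|) = 0.7/(0.7 + 0.9) = 0.4375; seller share = |εd|/(εs + |εd|) = 0.5625.
So producers capture 0.5625 of the subsidy.

Producer share = 0.5625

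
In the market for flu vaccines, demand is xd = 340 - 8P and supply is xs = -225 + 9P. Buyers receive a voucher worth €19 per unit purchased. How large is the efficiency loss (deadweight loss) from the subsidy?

Pre-subsidy: 340 - 8P = -225 + 9P gives P* = 565/17, x* = 1260/17.
With the rebate, buyers effectively pay Pb = Ps − 19, where Ps is the price sellers receive.
Demand in terms of Ps becomes xd = 340 − 8(Ps − 19) = 492 - 8Ps. Setting this equal to supply: 492 - 8Ps = -225 + 9Ps, so Ps = 717/17.
Buyers pay Pb = 717/17 − 19 = 394/17; x' = -225 + 9·(717/17) = 2628/17.
The subsidy expands output by 2628/17 − 1260/17 = 1368/17 past the efficient level; on those units the gap between marginal cost and willingness to pay runs from 0 up to 19.
DWL = ½ × 19 × 1368/17 = 12996/17.

Deadweight loss = 12996/17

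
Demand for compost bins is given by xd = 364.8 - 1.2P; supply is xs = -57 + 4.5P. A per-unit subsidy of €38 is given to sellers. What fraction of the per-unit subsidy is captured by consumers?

Pre-subsidy: 364.8 - 1.2P = -57 + 4.5P gives P* = 74, x* = 276.
With the subsidy, sellers receive Ps = Pb + 38 for each unit, where Pb is the price buyers pay.
Supply in terms of Pb becomes xs = -57 + 4.5(Pb + 38) = 114 + 4.5Pb. Setting this equal to demand: 364.8 - 1.2Pb = 114 + 4.5Pb, so Pb = 44.
Sellers receive Ps = 44 + 38 = 82; x' = 364.8 − 1.2·44 = 312.
Buyers' price falls by P* − Pb = 74 − 44 = 30; sellers' price rises by Ps − P* = 82 − 74 = 8.
So consumers capture 30/38 = 15/19 of each unit of subsidy.

Consumer share = 15/19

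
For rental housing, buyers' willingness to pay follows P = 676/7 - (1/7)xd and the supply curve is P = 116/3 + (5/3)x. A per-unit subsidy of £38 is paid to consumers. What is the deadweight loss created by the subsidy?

Deadweight loss = £399

Pre-subsidy: 676/7 - (1/7)x = 116/3 + (5/3)x gives x* = 32 and P* = 92.
With the rebate, buyers effectively pay Pb = Ps − 38, where Ps is the price sellers receive.
On the curves, Pb = 676/7 - (1/7)x and Ps = 116/3 + (5/3)x; the wedge Ps − Pb = 38 gives 116/3 + (5/3)x − (676/7 - (1/7)x) = 38, so x' = 53.
Then Pb = 676/7 − (1/7)·53 = 89 and Ps = 116/3 + (5/3)·53 = 127.
The subsidy expands output by 53 − 32 = 21 past the efficient level; on those units the gap between marginal cost and willingness to pay runs from 0 up to 38.
DWL = ½ × 38 × 21 = 399.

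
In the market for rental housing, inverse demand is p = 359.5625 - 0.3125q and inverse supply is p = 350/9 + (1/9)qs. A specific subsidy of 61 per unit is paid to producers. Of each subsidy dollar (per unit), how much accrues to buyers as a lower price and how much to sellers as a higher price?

Buyers gain 45 per unit; sellers gain 16 per unit

Pre-subsidy: 359.5625 - 0.3125q = 350/9 + (1/9)q gives q* = 757 and p* = 123.
With the subsidy, sellers receive ps = pb + 61 for each unit, where pb is the price buyers pay.
On the curves, pb = 359.5625 - 0.3125q and ps = 350/9 + (1/9)q; the wedge ps − pb = 61 gives 350/9 + (1/9)q − (359.5625 - 0.3125q) = 61, so q' = 901.
Then pb = 359.5625 − 0.3125·901 = 78 and ps = 350/9 + (1/9)·901 = 139.
Buyers' price falls by p* − pb = 123 − 78 = 45; sellers' price rises by ps − p* = 139 − 123 = 16.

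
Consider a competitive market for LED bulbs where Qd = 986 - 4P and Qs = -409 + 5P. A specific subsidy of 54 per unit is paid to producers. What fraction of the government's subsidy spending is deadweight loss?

DWL / government spending = 10/81

Pre-subsidy: 986 - 4P = -409 + 5P gives P* = 155, Q* = 366.
With the subsidy, sellers receive Ps = Pb + 54 for each unit, where Pb is the price buyers pay.
Supply in terms of Pb becomes Qs = -409 + 5(Pb + 54) = -139 + 5Pb. Setting this equal to demand: 986 - 4Pb = -139 + 5Pb, so Pb = 125.
Sellers receive Ps = 125 + 54 = 179; Q' = 986 − 4·125 = 486.
ΔCS = ½(366 + 486)(155 − 125) = 12780; ΔPS = ½(366 + 486)(179 − 155) = 10224.
Government spending = 54 × 486 = 26244.
DWL = ½ × 54 × (486 − 366) = 3240; fraction = 3240 / 26244 = 10/81.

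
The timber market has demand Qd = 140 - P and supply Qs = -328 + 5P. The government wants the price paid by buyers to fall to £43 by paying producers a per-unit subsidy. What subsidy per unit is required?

At a buyer price of 43, quantity demanded is 140 − 1·43 = 97.
Sellers supply 97 only when they receive Ps with -328 + 5·Ps = 97, i.e. Ps = 85.
s = Ps − Pb = 85 − 43 = 42.

Required subsidy s = £42 per unit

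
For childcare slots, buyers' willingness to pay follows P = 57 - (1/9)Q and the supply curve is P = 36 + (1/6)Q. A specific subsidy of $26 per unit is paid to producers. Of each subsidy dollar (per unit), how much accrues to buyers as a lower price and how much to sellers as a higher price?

Pre-subsidy: 57 - (1/9)Q = 36 + (1/6)Q gives Q* = 75.6 and P* = 48.6.
With the subsidy, sellers receive Ps = Pb + 26 for each unit, where Pb is the price buyers pay.
On the curves, Pb = 57 - (1/9)Q and Ps = 36 + (1/6)Q; the wedge Ps − Pb = 26 gives 36 + (1/6)Q − (57 - (1/9)Q) = 26, so Q' = 169.2.
Then Pb = 57 − (1/9)·169.2 = 38.2 and Ps = 36 + (1/6)·169.2 = 64.2.
Buyers' price falls by P* − Pb = 48.6 − 38.2 = 10.4; sellers' price rises by Ps − P* = 64.2 − 48.6 = 15.6.

Buyers gain $10.4 per unit; sellers gain $15.6 per unit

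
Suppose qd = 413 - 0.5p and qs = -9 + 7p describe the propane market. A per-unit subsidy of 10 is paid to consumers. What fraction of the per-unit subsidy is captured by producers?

Pre-subsidy: 413 - 0.5p = -9 + 7p gives p* = 844/15, q* = 5773/15.
With the rebate, buyers effectively pay pb = ps − 10, where ps is the price sellers receive.
Demand in terms of ps becomes qd = 413 − 0.5(ps − 10) = 418 - 0.5ps. Setting this equal to supply: 418 - 0.5ps = -9 + 7ps, so ps = 854/15.
Buyers pay pb = 854/15 − 10 = 704/15; q' = -9 + 7·(854/15) = 5843/15.
Buyers' price falls by p* − pb = 844/15 − 704/15 = 28/3; sellers' price rises by ps − p* = 854/15 − 844/15 = 2/3.
So producers capture (2/3)/10 = 1/15 of each unit of subsidy.

Producer share = 1/15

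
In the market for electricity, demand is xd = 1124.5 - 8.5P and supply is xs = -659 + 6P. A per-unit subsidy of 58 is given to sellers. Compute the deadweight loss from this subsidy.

Pre-subsidy: 1124.5 - 8.5P = -659 + 6P gives P* = 123, x* = 79.
With the subsidy, sellers receive Ps = Pb + 58 for each unit, where Pb is the price buyers pay.
Supply in terms of Pb becomes xs = -659 + 6(Pb + 58) = -311 + 6Pb. Setting this equal to demand: 1124.5 - 8.5Pb = -311 + 6Pb, so Pb = 99.
Sellers receive Ps = 99 + 58 = 157; x' = 1124.5 − 8.5·99 = 283.
The subsidy expands output by 283 − 79 = 204 past the efficient level; on those units the gap between marginal cost and willingness to pay runs from 0 up to 58.
DWL = ½ × 58 × 204 = 5916.

Deadweight loss = 5916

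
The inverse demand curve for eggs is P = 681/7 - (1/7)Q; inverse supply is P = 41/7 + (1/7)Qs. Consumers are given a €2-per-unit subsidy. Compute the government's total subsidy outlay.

Government cost = €654

Pre-subsidy: 681/7 - (1/7)Q = 41/7 + (1/7)Q gives Q* = 320 and P* = 361/7.
With the rebate, buyers effectively pay Pb = Ps − 2, where Ps is the price sellers receive.
On the curves, Pb = 681/7 - (1/7)Q and Ps = 41/7 + (1/7)Q; the wedge Ps − Pb = 2 gives 41/7 + (1/7)Q − (681/7 - (1/7)Q) = 2, so Q' = 327.
Then Pb = 681/7 − (1/7)·327 = 354/7 and Ps = 41/7 + (1/7)·327 = 368/7.
Government outlay = subsidy × quantity = 2 × 327 = 654.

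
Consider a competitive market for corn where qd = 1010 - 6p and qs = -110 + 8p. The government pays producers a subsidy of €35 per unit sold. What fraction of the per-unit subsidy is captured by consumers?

Consumer share = 4/7

Pre-subsidy: 1010 - 6p = -110 + 8p gives p* = 80, q* = 530.
With the subsidy, sellers receive ps = pb + 35 for each unit, where pb is the price buyers pay.
Supply in terms of pb becomes qs = -110 + 8(pb + 35) = 170 + 8pb. Setting this equal to demand: 1010 - 6pb = 170 + 8pb, so pb = 60.
Sellers receive ps = 60 + 35 = 95; q' = 1010 − 6·60 = 650.
Buyers' price falls by p* − pb = 80 − 60 = 20; sellers' price rises by ps − p* = 95 − 80 = 15.
So consumers capture 20/35 = 4/7 of each unit of subsidy.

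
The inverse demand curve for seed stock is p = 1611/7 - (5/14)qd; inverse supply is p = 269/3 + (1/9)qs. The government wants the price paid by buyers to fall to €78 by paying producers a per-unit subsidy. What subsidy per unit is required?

At a buyer price of 78, quantity demanded is 644.4 − 2.8·78 = 426.
Sellers supply 426 only when they receive ps = 269/3 + (1/9)·426 = 137.
s = ps − pb = 137 − 78 = 59.

Required subsidy s = €59 per unit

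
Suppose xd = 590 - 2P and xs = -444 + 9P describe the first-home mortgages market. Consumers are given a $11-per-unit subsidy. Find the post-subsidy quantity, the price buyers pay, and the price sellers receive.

Pre-subsidy: 590 - 2P = -444 + 9P gives P* = 94, x* = 402.
With the rebate, buyers effectively pay Pb = Ps − 11, where Ps is the price sellers receive.
Demand in terms of Ps becomes xd = 590 − 2(Ps − 11) = 612 - 2Ps. Setting this equal to supply: 612 - 2Ps = -444 + 9Ps, so Ps = 96.
Buyers pay Pb = 96 − 11 = 85; x' = -444 + 9·96 = 420.

x' = 420; buyers pay $85; sellers receive $96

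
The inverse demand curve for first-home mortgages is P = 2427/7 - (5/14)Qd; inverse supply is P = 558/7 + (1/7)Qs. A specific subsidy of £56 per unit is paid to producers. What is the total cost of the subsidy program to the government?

Government cost = £36176

Pre-subsidy: 2427/7 - (5/14)Q = 558/7 + (1/7)Q gives Q* = 534 and P* = 156.
With the subsidy, sellers receive Ps = Pb + 56 for each unit, where Pb is the price buyers pay.
On the curves, Pb = 2427/7 - (5/14)Q and Ps = 558/7 + (1/7)Q; the wedge Ps − Pb = 56 gives 558/7 + (1/7)Q − (2427/7 - (5/14)Q) = 56, so Q' = 646.
Then Pb = 2427/7 − (5/14)·646 = 116 and Ps = 558/7 + (1/7)·646 = 172.
Government outlay = subsidy × quantity = 56 × 646 = 36176.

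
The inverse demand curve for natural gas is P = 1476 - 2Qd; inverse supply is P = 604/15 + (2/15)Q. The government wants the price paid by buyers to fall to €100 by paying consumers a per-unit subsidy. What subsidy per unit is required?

At a buyer price of 100, quantity demanded is 738 − 0.5·100 = 688.
Sellers supply 688 only when they receive Ps = 604/15 + (2/15)·688 = 132.
s = Ps − Pb = 132 − 100 = 32.

Required subsidy s = €32 per unit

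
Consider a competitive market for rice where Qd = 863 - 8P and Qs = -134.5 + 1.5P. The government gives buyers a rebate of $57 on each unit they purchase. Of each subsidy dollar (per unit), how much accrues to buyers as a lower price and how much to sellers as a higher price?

Buyers gain $9 per unit; sellers gain $48 per unit

Pre-subsidy: 863 - 8P = -134.5 + 1.5P gives P* = 105, Q* = 23.
With the rebate, buyers effectively pay Pb = Ps − 57, where Ps is the price sellers receive.
Demand in terms of Ps becomes Qd = 863 − 8(Ps − 57) = 1319 - 8Ps. Setting this equal to supply: 1319 - 8Ps = -134.5 + 1.5Ps, so Ps = 153.
Buyers pay Pb = 153 − 57 = 96; Q' = -134.5 + 1.5·153 = 95.
Buyers' price falls by P* − Pb = 105 − 96 = 9; sellers' price rises by Ps − P* = 153 − 105 = 48.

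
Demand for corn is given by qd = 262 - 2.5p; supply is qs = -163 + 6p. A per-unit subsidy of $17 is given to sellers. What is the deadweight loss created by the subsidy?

Deadweight loss = $255

Pre-subsidy: 262 - 2.5p = -163 + 6p gives p* = 50, q* = 137.
With the subsidy, sellers receive ps = pb + 17 for each unit, where pb is the price buyers pay.
Supply in terms of pb becomes qs = -163 + 6(pb + 17) = -61 + 6pb. Setting this equal to demand: 262 - 2.5pb = -61 + 6pb, so pb = 38.
Sellers receive ps = 38 + 17 = 55; q' = 262 − 2.5·38 = 167.
The subsidy expands output by 167 − 137 = 30 past the efficient level; on those units the gap between marginal cost and willingness to pay runs from 0 up to 17.
DWL = ½ × 17 × 30 = 255.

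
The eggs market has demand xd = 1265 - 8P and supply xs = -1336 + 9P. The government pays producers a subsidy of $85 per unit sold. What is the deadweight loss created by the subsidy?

Deadweight loss = $15300

Pre-subsidy: 1265 - 8P = -1336 + 9P gives P* = 153, x* = 41.
With the subsidy, sellers receive Ps = Pb + 85 for each unit, where Pb is the price buyers pay.
Supply in terms of Pb becomes xs = -1336 + 9(Pb + 85) = -571 + 9Pb. Setting this equal to demand: 1265 - 8Pb = -571 + 9Pb, so Pb = 108.
Sellers receive Ps = 108 + 85 = 193; x' = 1265 − 8·108 = 401.
The subsidy expands output by 401 − 41 = 360 past the efficient level; on those units the gap between marginal cost and willingness to pay runs from 0 up to 85.
DWL = ½ × 85 × 360 = 15300.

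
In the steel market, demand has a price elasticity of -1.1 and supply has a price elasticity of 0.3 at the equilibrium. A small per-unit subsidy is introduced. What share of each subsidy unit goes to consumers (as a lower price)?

For a small subsidy around the equilibrium, the benefit split depends on the relative slopes, which at a point are proportional to the elasticities.
Buyer share = εs/(εs + |εd|) = 0.3/(0.3 + 1.1) = 3/14; seller share = |εd|/(εs + |εd|) = 11/14.

Consumer share = 3/14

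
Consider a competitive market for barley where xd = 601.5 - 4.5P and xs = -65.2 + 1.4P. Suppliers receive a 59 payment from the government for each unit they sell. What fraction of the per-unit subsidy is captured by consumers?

Pre-subsidy: 601.5 - 4.5P = -65.2 + 1.4P gives P* = 113, x* = 93.
With the subsidy, sellers receive Ps = Pb + 59 for each unit, where Pb is the price buyers pay.
Supply in terms of Pb becomes xs = -65.2 + 1.4(Pb + 59) = 17.4 + 1.4Pb. Setting this equal to demand: 601.5 - 4.5Pb = 17.4 + 1.4Pb, so Pb = 99.
Sellers receive Ps = 99 + 59 = 158; x' = 601.5 − 4.5·99 = 156.
Buyers' price falls by P* − Pb = 113 − 99 = 14; sellers' price rises by Ps − P* = 158 − 113 = 45.
So consumers capture 14/59 = 14/59 of each unit of subsidy.

Consumer share = 14/59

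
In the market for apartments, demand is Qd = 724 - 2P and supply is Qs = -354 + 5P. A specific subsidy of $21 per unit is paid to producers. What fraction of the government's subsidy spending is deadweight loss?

Pre-subsidy: 724 - 2P = -354 + 5P gives P* = 154, Q* = 416.
With the subsidy, sellers receive Ps = Pb + 21 for each unit, where Pb is the price buyers pay.
Supply in terms of Pb becomes Qs = -354 + 5(Pb + 21) = -249 + 5Pb. Setting this equal to demand: 724 - 2Pb = -249 + 5Pb, so Pb = 139.
Sellers receive Ps = 139 + 21 = 160; Q' = 724 − 2·139 = 446.
ΔCS = ½(416 + 446)(154 − 139) = 6465; ΔPS = ½(416 + 446)(160 − 154) = 2586.
Government spending = 21 × 446 = 9366.
DWL = ½ × 21 × (446 − 416) = 315; fraction = 315 / 9366 = 15/446.

DWL / government spending = 15/446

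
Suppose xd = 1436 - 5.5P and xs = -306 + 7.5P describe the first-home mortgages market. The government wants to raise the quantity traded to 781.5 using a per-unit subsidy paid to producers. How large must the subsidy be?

At x = 781.5, invert demand for the buyer price: Pb = (1436 − 781.5)/5.5 = 119; invert supply for the seller price: Ps = (781.5 − (-306))/7.5 = 145.
The subsidy must fill the gap: s = Ps − Pb = 145 − 119 = 26.

Required subsidy s = 26 per unit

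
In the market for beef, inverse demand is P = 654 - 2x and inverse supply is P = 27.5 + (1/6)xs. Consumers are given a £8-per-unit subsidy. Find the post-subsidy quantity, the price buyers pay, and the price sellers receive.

Pre-subsidy: 654 - 2x = 27.5 + (1/6)x gives x* = 3759/13 and P* = 984/13.
With the rebate, buyers effectively pay Pb = Ps − 8, where Ps is the price sellers receive.
On the curves, Pb = 654 - 2x and Ps = 27.5 + (1/6)x; the wedge Ps − Pb = 8 gives 27.5 + (1/6)x − (654 - 2x) = 8, so x' = 3807/13.
Then Pb = 654 − 2·(3807/13) = 888/13 and Ps = 27.5 + (1/6)·(3807/13) = 992/13.

x' = 3807/13; buyers pay 888/13; sellers receive 992/13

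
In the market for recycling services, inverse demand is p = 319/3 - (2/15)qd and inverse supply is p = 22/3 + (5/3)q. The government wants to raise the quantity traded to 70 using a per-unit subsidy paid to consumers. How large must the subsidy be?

At q = 70, from the demand curve buyers pay pb = 319/3 − (2/15)·70 = 97; from the supply curve sellers need ps = 22/3 + (5/3)·70 = 124.
The subsidy must fill the gap: s = ps − pb = 124 − 97 = 27.

Required subsidy s = 27 per unit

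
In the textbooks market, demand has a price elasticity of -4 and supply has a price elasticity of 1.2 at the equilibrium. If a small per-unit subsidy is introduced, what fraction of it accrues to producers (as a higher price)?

Producer share = 10/13

For a small subsidy around the equilibrium, the benefit split depends on the relative slopes, which at a point are proportional to the elasticities.
Buyer share = εs/(εs + |εd|) = 1.2/(1.2 + 4) = 3/13; seller share = |εd|/(εs + |εd|) = 10/13.
So producers capture 10/13 of the subsidy.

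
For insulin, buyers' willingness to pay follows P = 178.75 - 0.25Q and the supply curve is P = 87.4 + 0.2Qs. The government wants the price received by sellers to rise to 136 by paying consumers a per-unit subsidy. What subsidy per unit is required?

At a seller price of 136, quantity supplied is -437 + 5·136 = 243.
Buyers absorb 243 only when they pay Pb = 178.75 − 0.25·243 = 118.
s = Ps − Pb = 136 − 118 = 18.

Required subsidy s = 18 per unit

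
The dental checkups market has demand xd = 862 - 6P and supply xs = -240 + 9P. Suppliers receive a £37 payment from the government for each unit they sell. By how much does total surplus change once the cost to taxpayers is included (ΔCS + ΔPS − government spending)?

Net change in total surplus = -£2464.2

Pre-subsidy: 862 - 6P = -240 + 9P gives P* = 1102/15, x* = 421.2.
With the subsidy, sellers receive Ps = Pb + 37 for each unit, where Pb is the price buyers pay.
Supply in terms of Pb becomes xs = -240 + 9(Pb + 37) = 93 + 9Pb. Setting this equal to demand: 862 - 6Pb = 93 + 9Pb, so Pb = 769/15.
Sellers receive Ps = 769/15 + 37 = 1324/15; x' = 862 − 6·(769/15) = 554.4.
ΔCS = ½(421.2 + 554.4)(1102/15 − 769/15) = 10829.16; ΔPS = ½(421.2 + 554.4)(1324/15 − 1102/15) = 7219.44.
Government spending = 37 × 554.4 = 20512.8.
Net change = 10829.16 + 7219.44 − 20512.8 = -2464.2. The loss equals the DWL triangle ½·37·133.2.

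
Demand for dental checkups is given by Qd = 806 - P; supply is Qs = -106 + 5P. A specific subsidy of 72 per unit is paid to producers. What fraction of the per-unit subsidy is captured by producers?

Producer share = 1/6

Pre-subsidy: 806 - P = -106 + 5P gives P* = 152, Q* = 654.
With the subsidy, sellers receive Ps = Pb + 72 for each unit, where Pb is the price buyers pay.
Supply in terms of Pb becomes Qs = -106 + 5(Pb + 72) = 254 + 5Pb. Setting this equal to demand: 806 - Pb = 254 + 5Pb, so Pb = 92.
Sellers receive Ps = 92 + 72 = 164; Q' = 806 − 1·92 = 714.
Buyers' price falls by P* − Pb = 152 − 92 = 60; sellers' price rises by Ps − P* = 164 − 152 = 12.
So producers capture 12/72 = 1/6 of each unit of subsidy.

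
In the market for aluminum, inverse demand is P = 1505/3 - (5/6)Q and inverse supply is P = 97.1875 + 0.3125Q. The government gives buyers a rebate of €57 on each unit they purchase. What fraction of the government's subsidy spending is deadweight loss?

DWL / government spending = 1368/22151

Pre-subsidy: 1505/3 - (5/6)Q = 97.1875 + 0.3125Q gives Q* = 353 and P* = 207.5.
With the rebate, buyers effectively pay Pb = Ps − 57, where Ps is the price sellers receive.
On the curves, Pb = 1505/3 - (5/6)Q and Ps = 97.1875 + 0.3125Q; the wedge Ps − Pb = 57 gives 97.1875 + 0.3125Q − (1505/3 - (5/6)Q) = 57, so Q' = 22151/55.
Then Pb = 1505/3 − (5/6)·(22151/55) = 3653/22 and Ps = 97.1875 + 0.3125·(22151/55) = 4907/22.
ΔCS = ½(353 + 22151/55)(207.5 − 3653/22) = 9477048/605; ΔPS = ½(353 + 22151/55)(4907/22 − 207.5) = 3553893/605.
Government spending = 57 × 22151/55 = 1262607/55.
DWL = ½ × 57 × (22151/55 − 353) = 77976/55; fraction = (77976/55) / (1262607/55) = 1368/22151.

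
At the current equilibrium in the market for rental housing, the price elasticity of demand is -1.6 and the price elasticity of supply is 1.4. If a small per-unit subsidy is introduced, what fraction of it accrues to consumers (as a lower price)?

Consumer share = 7/15

For a small subsidy around the equilibrium, the benefit split depends on the relative slopes, which at a point are proportional to the elasticities.
Buyer share = εs/(εs + |εd|) = 1.4/(1.4 + 1.6) = 7/15; seller share = |εd|/(εs + |εd|) = 8/15.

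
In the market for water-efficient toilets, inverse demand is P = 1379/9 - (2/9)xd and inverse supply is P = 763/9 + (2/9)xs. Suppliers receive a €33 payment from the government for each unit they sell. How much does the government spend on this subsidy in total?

Government cost = €7532.25

Pre-subsidy: 1379/9 - (2/9)x = 763/9 + (2/9)x gives x* = 154 and P* = 119.
With the subsidy, sellers receive Ps = Pb + 33 for each unit, where Pb is the price buyers pay.
On the curves, Pb = 1379/9 - (2/9)x and Ps = 763/9 + (2/9)x; the wedge Ps − Pb = 33 gives 763/9 + (2/9)x − (1379/9 - (2/9)x) = 33, so x' = 228.25.
Then Pb = 1379/9 − (2/9)·228.25 = 102.5 and Ps = 763/9 + (2/9)·228.25 = 135.5.
Government outlay = subsidy × quantity = 33 × 228.25 = 7532.25.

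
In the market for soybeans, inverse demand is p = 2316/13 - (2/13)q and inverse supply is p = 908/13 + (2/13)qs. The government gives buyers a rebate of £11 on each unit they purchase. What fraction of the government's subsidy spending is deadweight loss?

DWL / government spending = 13/282

Pre-subsidy: 2316/13 - (2/13)q = 908/13 + (2/13)q gives q* = 352 and p* = 124.
With the rebate, buyers effectively pay pb = ps − 11, where ps is the price sellers receive.
On the curves, pb = 2316/13 - (2/13)q and ps = 908/13 + (2/13)q; the wedge ps − pb = 11 gives 908/13 + (2/13)q − (2316/13 - (2/13)q) = 11, so q' = 387.75.
Then pb = 2316/13 − (2/13)·387.75 = 118.5 and ps = 908/13 + (2/13)·387.75 = 129.5.
ΔCS = ½(352 + 387.75)(124 − 118.5) = 2034.3125; ΔPS = ½(352 + 387.75)(129.5 − 124) = 2034.3125.
Government spending = 11 × 387.75 = 4265.25.
DWL = ½ × 11 × (387.75 − 352) = 196.625; fraction = 196.625 / 4265.25 = 13/282.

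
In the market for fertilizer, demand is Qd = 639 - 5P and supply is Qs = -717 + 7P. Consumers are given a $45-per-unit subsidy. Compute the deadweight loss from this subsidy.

Pre-subsidy: 639 - 5P = -717 + 7P gives P* = 113, Q* = 74.
With the rebate, buyers effectively pay Pb = Ps − 45, where Ps is the price sellers receive.
Demand in terms of Ps becomes Qd = 639 − 5(Ps − 45) = 864 - 5Ps. Setting this equal to supply: 864 - 5Ps = -717 + 7Ps, so Ps = 131.75.
Buyers pay Pb = 131.75 − 45 = 86.75; Q' = -717 + 7·131.75 = 205.25.
The subsidy expands output by 205.25 − 74 = 131.25 past the efficient level; on those units the gap between marginal cost and willingness to pay runs from 0 up to 45.
DWL = ½ × 45 × 131.25 = 2953.125.

Deadweight loss = $2953.125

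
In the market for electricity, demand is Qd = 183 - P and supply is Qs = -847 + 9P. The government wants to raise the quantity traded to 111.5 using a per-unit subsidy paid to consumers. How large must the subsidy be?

Required subsidy s = 35 per unit

At Q = 111.5, invert demand for the buyer price: Pb = (183 − 111.5)/1 = 71.5; invert supply for the seller price: Ps = (111.5 − (-847))/9 = 106.5.
The subsidy must fill the gap: s = Ps − Pb = 106.5 − 71.5 = 35.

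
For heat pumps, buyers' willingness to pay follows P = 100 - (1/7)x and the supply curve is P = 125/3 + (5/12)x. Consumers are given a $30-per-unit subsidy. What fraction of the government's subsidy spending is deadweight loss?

Pre-subsidy: 100 - (1/7)x = 125/3 + (5/12)x gives x* = 4900/47 and P* = 4000/47.
With the rebate, buyers effectively pay Pb = Ps − 30, where Ps is the price sellers receive.
On the curves, Pb = 100 - (1/7)x and Ps = 125/3 + (5/12)x; the wedge Ps − Pb = 30 gives 125/3 + (5/12)x − (100 - (1/7)x) = 30, so x' = 7420/47.
Then Pb = 100 − (1/7)·(7420/47) = 3640/47 and Ps = 125/3 + (5/12)·(7420/47) = 5050/47.
ΔCS = ½(4900/47 + 7420/47)(4000/47 − 3640/47) = 2217600/2209; ΔPS = ½(4900/47 + 7420/47)(5050/47 − 4000/47) = 6468000/2209.
Government spending = 30 × 7420/47 = 222600/47.
DWL = ½ × 30 × (7420/47 − 4900/47) = 37800/47; fraction = (37800/47) / (222600/47) = 9/53.

DWL / government spending = 9/53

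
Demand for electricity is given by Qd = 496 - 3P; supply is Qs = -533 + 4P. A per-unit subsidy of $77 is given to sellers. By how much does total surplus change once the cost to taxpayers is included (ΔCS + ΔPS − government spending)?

Pre-subsidy: 496 - 3P = -533 + 4P gives P* = 147, Q* = 55.
With the subsidy, sellers receive Ps = Pb + 77 for each unit, where Pb is the price buyers pay.
Supply in terms of Pb becomes Qs = -533 + 4(Pb + 77) = -225 + 4Pb. Setting this equal to demand: 496 - 3Pb = -225 + 4Pb, so Pb = 103.
Sellers receive Ps = 103 + 77 = 180; Q' = 496 − 3·103 = 187.
ΔCS = ½(55 + 187)(147 − 103) = 5324; ΔPS = ½(55 + 187)(180 − 147) = 3993.
Government spending = 77 × 187 = 14399.
Net change = 5324 + 3993 − 14399 = -5082. The loss equals the DWL triangle ½·77·132.

Net change in total surplus = -$5082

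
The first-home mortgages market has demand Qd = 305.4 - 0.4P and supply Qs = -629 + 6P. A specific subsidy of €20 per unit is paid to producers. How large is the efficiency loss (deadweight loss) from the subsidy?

Deadweight loss = €75

Pre-subsidy: 305.4 - 0.4P = -629 + 6P gives P* = 146, Q* = 247.
With the subsidy, sellers receive Ps = Pb + 20 for each unit, where Pb is the price buyers pay.
Supply in terms of Pb becomes Qs = -629 + 6(Pb + 20) = -509 + 6Pb. Setting this equal to demand: 305.4 - 0.4Pb = -509 + 6Pb, so Pb = 127.25.
Sellers receive Ps = 127.25 + 20 = 147.25; Q' = 305.4 − 0.4·127.25 = 254.5.
The subsidy expands output by 254.5 − 247 = 7.5 past the efficient level; on those units the gap between marginal cost and willingness to pay runs from 0 up to 20.
DWL = ½ × 20 × 7.5 = 75.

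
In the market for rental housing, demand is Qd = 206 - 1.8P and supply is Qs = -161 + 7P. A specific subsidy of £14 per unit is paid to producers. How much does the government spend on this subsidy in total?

Government cost = 46501/22

Pre-subsidy: 206 - 1.8P = -161 + 7P gives P* = 1835/44, Q* = 5761/44.
With the subsidy, sellers receive Ps = Pb + 14 for each unit, where Pb is the price buyers pay.
Supply in terms of Pb becomes Qs = -161 + 7(Pb + 14) = -63 + 7Pb. Setting this equal to demand: 206 - 1.8Pb = -63 + 7Pb, so Pb = 1345/44.
Sellers receive Ps = 1345/44 + 14 = 1961/44; Q' = 206 − 1.8·(1345/44) = 6643/44.
Government outlay = subsidy × quantity = 14 × 6643/44 = 46501/22.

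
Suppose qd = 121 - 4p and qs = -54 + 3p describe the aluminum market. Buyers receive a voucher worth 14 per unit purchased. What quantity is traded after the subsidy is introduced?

q' = 45

Pre-subsidy: 121 - 4p = -54 + 3p gives p* = 25, q* = 21.
With the rebate, buyers effectively pay pb = ps − 14, where ps is the price sellers receive.
Demand in terms of ps becomes qd = 121 − 4(ps − 14) = 177 - 4ps. Setting this equal to supply: 177 - 4ps = -54 + 3ps, so ps = 33.
Buyers pay pb = 33 − 14 = 19; q' = -54 + 3·33 = 45.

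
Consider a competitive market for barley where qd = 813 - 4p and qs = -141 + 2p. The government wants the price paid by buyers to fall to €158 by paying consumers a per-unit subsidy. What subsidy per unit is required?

At a buyer price of 158, quantity demanded is 813 − 4·158 = 181.
Sellers supply 181 only when they receive ps with -141 + 2·ps = 181, i.e. ps = 161.
s = ps − pb = 161 − 158 = 3.

Required subsidy s = €3 per unit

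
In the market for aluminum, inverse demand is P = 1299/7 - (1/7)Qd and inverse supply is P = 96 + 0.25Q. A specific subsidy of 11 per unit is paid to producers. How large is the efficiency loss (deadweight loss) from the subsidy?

Pre-subsidy: 1299/7 - (1/7)Q = 96 + 0.25Q gives Q* = 228 and P* = 153.
With the subsidy, sellers receive Ps = Pb + 11 for each unit, where Pb is the price buyers pay.
On the curves, Pb = 1299/7 - (1/7)Q and Ps = 96 + 0.25Q; the wedge Ps − Pb = 11 gives 96 + 0.25Q − (1299/7 - (1/7)Q) = 11, so Q' = 256.
Then Pb = 1299/7 − (1/7)·256 = 149 and Ps = 96 + 0.25·256 = 160.
The subsidy expands output by 256 − 228 = 28 past the efficient level; on those units the gap between marginal cost and willingness to pay runs from 0 up to 11.
DWL = ½ × 11 × 28 = 154.

Deadweight loss = 154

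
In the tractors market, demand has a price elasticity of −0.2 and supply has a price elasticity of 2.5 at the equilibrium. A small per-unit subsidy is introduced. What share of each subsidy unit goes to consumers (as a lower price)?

For a small subsidy around the equilibrium, the benefit split depends on the relative slopes, which at a point are proportional to the elasticities.
Buyer share = εs/(εs + |εd|) = 2.5/(2.5 + 0.2) = 25/27; seller share = |εd|/(εs + |εd|) = 2/27.

Consumer share = 25/27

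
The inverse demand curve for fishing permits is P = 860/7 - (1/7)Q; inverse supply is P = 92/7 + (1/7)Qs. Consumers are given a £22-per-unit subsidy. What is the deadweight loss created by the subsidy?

Pre-subsidy: 860/7 - (1/7)Q = 92/7 + (1/7)Q gives Q* = 384 and P* = 68.
With the rebate, buyers effectively pay Pb = Ps − 22, where Ps is the price sellers receive.
On the curves, Pb = 860/7 - (1/7)Q and Ps = 92/7 + (1/7)Q; the wedge Ps − Pb = 22 gives 92/7 + (1/7)Q − (860/7 - (1/7)Q) = 22, so Q' = 461.
Then Pb = 860/7 − (1/7)·461 = 57 and Ps = 92/7 + (1/7)·461 = 79.
The subsidy expands output by 461 − 384 = 77 past the efficient level; on those units the gap between marginal cost and willingness to pay runs from 0 up to 22.
DWL = ½ × 22 × 77 = 847.

Deadweight loss = £847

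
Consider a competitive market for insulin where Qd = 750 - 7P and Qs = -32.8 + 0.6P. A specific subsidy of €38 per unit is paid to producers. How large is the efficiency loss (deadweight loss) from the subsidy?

Deadweight loss = €399

Pre-subsidy: 750 - 7P = -32.8 + 0.6P gives P* = 103, Q* = 29.
With the subsidy, sellers receive Ps = Pb + 38 for each unit, where Pb is the price buyers pay.
Supply in terms of Pb becomes Qs = -32.8 + 0.6(Pb + 38) = -10 + 0.6Pb. Setting this equal to demand: 750 - 7Pb = -10 + 0.6Pb, so Pb = 100.
Sellers receive Ps = 100 + 38 = 138; Q' = 750 − 7·100 = 50.
The subsidy expands output by 50 − 29 = 21 past the efficient level; on those units the gap between marginal cost and willingness to pay runs from 0 up to 38.
DWL = ½ × 38 × 21 = 399.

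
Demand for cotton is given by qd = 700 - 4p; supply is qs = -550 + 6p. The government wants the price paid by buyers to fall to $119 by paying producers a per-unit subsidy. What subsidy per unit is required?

At a buyer price of 119, quantity demanded is 700 − 4·119 = 224.
Sellers supply 224 only when they receive ps with -550 + 6·ps = 224, i.e. ps = 129.
s = ps − pb = 129 − 119 = 10.

Required subsidy s = $10 per unit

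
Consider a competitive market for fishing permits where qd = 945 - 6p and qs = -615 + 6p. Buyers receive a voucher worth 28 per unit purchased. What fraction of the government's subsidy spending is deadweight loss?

DWL / government spending = 14/83

Pre-subsidy: 945 - 6p = -615 + 6p gives p* = 130, q* = 165.
With the rebate, buyers effectively pay pb = ps − 28, where ps is the price sellers receive.
Demand in terms of ps becomes qd = 945 − 6(ps − 28) = 1113 - 6ps. Setting this equal to supply: 1113 - 6ps = -615 + 6ps, so ps = 144.
Buyers pay pb = 144 − 28 = 116; q' = -615 + 6·144 = 249.
ΔCS = ½(165 + 249)(130 − 116) = 2898; ΔPS = ½(165 + 249)(144 − 130) = 2898.
Government spending = 28 × 249 = 6972.
DWL = ½ × 28 × (249 − 165) = 1176; fraction = 1176 / 6972 = 14/83.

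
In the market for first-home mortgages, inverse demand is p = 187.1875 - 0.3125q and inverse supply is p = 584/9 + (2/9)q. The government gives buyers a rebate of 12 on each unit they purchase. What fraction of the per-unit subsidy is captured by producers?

Pre-subsidy: 187.1875 - 0.3125q = 584/9 + (2/9)q gives q* = 1601/7 and p* = 810/7.
With the rebate, buyers effectively pay pb = ps − 12, where ps is the price sellers receive.
On the curves, pb = 187.1875 - 0.3125q and ps = 584/9 + (2/9)q; the wedge ps − pb = 12 gives 584/9 + (2/9)q − (187.1875 - 0.3125q) = 12, so q' = 19339/77.
Then pb = 187.1875 − 0.3125·(19339/77) = 8370/77 and ps = 584/9 + (2/9)·(19339/77) = 9294/77.
Buyers' price falls by p* − pb = 810/7 − 8370/77 = 540/77; sellers' price rises by ps − p* = 9294/77 − 810/7 = 384/77.
So producers capture (384/77)/12 = 32/77 of each unit of subsidy.

Producer share = 32/77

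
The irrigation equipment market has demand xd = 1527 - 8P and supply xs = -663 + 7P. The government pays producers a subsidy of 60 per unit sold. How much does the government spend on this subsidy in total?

Government cost = 34980

Pre-subsidy: 1527 - 8P = -663 + 7P gives P* = 146, x* = 359.
With the subsidy, sellers receive Ps = Pb + 60 for each unit, where Pb is the price buyers pay.
Supply in terms of Pb becomes xs = -663 + 7(Pb + 60) = -243 + 7Pb. Setting this equal to demand: 1527 - 8Pb = -243 + 7Pb, so Pb = 118.
Sellers receive Ps = 118 + 60 = 178; x' = 1527 − 8·118 = 583.
Government outlay = subsidy × quantity = 60 × 583 = 34980.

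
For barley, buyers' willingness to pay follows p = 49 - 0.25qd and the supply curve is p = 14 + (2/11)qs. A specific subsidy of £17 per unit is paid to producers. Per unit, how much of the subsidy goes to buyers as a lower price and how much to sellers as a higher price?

Buyers gain 187/19 per unit; sellers gain 136/19 per unit

Pre-subsidy: 49 - 0.25q = 14 + (2/11)q gives q* = 1540/19 and p* = 546/19.
With the subsidy, sellers receive ps = pb + 17 for each unit, where pb is the price buyers pay.
On the curves, pb = 49 - 0.25q and ps = 14 + (2/11)q; the wedge ps − pb = 17 gives 14 + (2/11)q − (49 - 0.25q) = 17, so q' = 2288/19.
Then pb = 49 − 0.25·(2288/19) = 359/19 and ps = 14 + (2/11)·(2288/19) = 682/19.
Buyers' price falls by p* − pb = 546/19 − 359/19 = 187/19; sellers' price rises by ps − p* = 682/19 − 546/19 = 136/19.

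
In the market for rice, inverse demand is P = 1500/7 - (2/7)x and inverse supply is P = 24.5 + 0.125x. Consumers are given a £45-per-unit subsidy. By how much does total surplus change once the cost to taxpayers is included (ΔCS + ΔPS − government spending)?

Net change in total surplus = -56700/23

Pre-subsidy: 1500/7 - (2/7)x = 24.5 + 0.125x gives x* = 10628/23 and P* = 1892/23.
With the rebate, buyers effectively pay Pb = Ps − 45, where Ps is the price sellers receive.
On the curves, Pb = 1500/7 - (2/7)x and Ps = 24.5 + 0.125x; the wedge Ps − Pb = 45 gives 24.5 + 0.125x − (1500/7 - (2/7)x) = 45, so x' = 13148/23.
Then Pb = 1500/7 − (2/7)·(13148/23) = 1172/23 and Ps = 24.5 + 0.125·(13148/23) = 2207/23.
ΔCS = ½(10628/23 + 13148/23)(1892/23 − 1172/23) = 8559360/529; ΔPS = ½(10628/23 + 13148/23)(2207/23 − 1892/23) = 3744720/529.
Government spending = 45 × 13148/23 = 591660/23.
Net change = 8559360/529 + 3744720/529 − 591660/23 = -56700/23. The loss equals the DWL triangle ½·45·2520/23.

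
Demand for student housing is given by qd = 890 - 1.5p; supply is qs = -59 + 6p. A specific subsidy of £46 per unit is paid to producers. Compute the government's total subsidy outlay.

Pre-subsidy: 890 - 1.5p = -59 + 6p gives p* = 1898/15, q* = 700.2.
With the subsidy, sellers receive ps = pb + 46 for each unit, where pb is the price buyers pay.
Supply in terms of pb becomes qs = -59 + 6(pb + 46) = 217 + 6pb. Setting this equal to demand: 890 - 1.5pb = 217 + 6pb, so pb = 1346/15.
Sellers receive ps = 1346/15 + 46 = 2036/15; q' = 890 − 1.5·(1346/15) = 755.4.
Government outlay = subsidy × quantity = 46 × 755.4 = 34748.4.

Government cost = £34748.4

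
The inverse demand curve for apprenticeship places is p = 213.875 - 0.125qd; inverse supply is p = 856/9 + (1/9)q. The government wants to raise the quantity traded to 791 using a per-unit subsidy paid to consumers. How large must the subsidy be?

Required subsidy s = 68 per unit

At q = 791, from the demand curve buyers pay pb = 213.875 − 0.125·791 = 115; from the supply curve sellers need ps = 856/9 + (1/9)·791 = 183.
The subsidy must fill the gap: s = ps − pb = 183 − 115 = 68.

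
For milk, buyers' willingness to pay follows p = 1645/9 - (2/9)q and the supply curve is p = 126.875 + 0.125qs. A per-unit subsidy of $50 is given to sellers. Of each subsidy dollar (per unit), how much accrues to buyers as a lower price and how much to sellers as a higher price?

Buyers gain $32 per unit; sellers gain $18 per unit

Pre-subsidy: 1645/9 - (2/9)q = 126.875 + 0.125q gives q* = 161 and p* = 147.
With the subsidy, sellers receive ps = pb + 50 for each unit, where pb is the price buyers pay.
On the curves, pb = 1645/9 - (2/9)q and ps = 126.875 + 0.125q; the wedge ps − pb = 50 gives 126.875 + 0.125q − (1645/9 - (2/9)q) = 50, so q' = 305.
Then pb = 1645/9 − (2/9)·305 = 115 and ps = 126.875 + 0.125·305 = 165.
Buyers' price falls by p* − pb = 147 − 115 = 32; sellers' price rises by ps − p* = 165 − 147 = 18.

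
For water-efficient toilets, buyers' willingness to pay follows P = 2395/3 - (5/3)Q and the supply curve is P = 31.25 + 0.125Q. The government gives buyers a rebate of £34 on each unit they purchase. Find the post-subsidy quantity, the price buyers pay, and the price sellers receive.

Q' = 19226/43; buyers pay 2285/43; sellers receive 3747/43

Pre-subsidy: 2395/3 - (5/3)Q = 31.25 + 0.125Q gives Q* = 18410/43 and P* = 3645/43.
With the rebate, buyers effectively pay Pb = Ps − 34, where Ps is the price sellers receive.
On the curves, Pb = 2395/3 - (5/3)Q and Ps = 31.25 + 0.125Q; the wedge Ps − Pb = 34 gives 31.25 + 0.125Q − (2395/3 - (5/3)Q) = 34, so Q' = 19226/43.
Then Pb = 2395/3 − (5/3)·(19226/43) = 2285/43 and Ps = 31.25 + 0.125·(19226/43) = 3747/43.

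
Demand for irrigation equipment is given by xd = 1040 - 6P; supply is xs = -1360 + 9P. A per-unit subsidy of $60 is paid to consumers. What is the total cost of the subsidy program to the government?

Pre-subsidy: 1040 - 6P = -1360 + 9P gives P* = 160, x* = 80.
With the rebate, buyers effectively pay Pb = Ps − 60, where Ps is the price sellers receive.
Demand in terms of Ps becomes xd = 1040 − 6(Ps − 60) = 1400 - 6Ps. Setting this equal to supply: 1400 - 6Ps = -1360 + 9Ps, so Ps = 184.
Buyers pay Pb = 184 − 60 = 124; x' = -1360 + 9·184 = 296.
Government outlay = subsidy × quantity = 60 × 296 = 17760.

Government cost = $17760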